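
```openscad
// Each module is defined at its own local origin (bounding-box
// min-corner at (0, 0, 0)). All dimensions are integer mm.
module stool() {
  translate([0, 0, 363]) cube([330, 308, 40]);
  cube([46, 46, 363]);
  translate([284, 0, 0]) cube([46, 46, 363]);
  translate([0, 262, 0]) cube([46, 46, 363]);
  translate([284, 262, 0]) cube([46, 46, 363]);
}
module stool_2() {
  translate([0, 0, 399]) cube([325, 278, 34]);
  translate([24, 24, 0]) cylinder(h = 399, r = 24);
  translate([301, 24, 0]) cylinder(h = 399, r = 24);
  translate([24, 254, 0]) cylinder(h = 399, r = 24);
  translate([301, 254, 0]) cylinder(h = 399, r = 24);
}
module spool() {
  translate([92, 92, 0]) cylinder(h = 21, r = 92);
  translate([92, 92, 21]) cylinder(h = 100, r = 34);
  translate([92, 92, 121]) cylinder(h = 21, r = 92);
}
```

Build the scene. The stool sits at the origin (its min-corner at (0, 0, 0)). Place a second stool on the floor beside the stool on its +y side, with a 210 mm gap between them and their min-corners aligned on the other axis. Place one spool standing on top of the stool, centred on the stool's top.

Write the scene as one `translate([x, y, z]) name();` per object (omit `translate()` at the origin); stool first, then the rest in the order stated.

stool();
translate([0, 518, 0]) stool_2();
translate([73, 62, 403]) spool();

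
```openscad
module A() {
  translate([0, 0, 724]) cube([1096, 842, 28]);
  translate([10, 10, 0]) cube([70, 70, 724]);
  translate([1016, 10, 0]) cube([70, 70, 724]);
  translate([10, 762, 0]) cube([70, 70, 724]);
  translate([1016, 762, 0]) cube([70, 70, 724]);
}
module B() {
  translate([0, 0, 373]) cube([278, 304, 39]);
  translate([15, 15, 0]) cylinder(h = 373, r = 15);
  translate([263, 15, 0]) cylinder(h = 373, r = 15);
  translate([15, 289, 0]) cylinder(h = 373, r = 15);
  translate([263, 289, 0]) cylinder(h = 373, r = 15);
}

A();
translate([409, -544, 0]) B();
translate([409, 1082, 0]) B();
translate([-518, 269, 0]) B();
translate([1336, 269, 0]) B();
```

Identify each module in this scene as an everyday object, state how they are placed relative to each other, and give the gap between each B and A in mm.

A is a table. B is a stool. Four stools sit around the table at the −y, +y, −x, +x sides. The gap between each stool and the table is 240 mm.

Each stool's nearest face is 240 mm from the table's bounding box.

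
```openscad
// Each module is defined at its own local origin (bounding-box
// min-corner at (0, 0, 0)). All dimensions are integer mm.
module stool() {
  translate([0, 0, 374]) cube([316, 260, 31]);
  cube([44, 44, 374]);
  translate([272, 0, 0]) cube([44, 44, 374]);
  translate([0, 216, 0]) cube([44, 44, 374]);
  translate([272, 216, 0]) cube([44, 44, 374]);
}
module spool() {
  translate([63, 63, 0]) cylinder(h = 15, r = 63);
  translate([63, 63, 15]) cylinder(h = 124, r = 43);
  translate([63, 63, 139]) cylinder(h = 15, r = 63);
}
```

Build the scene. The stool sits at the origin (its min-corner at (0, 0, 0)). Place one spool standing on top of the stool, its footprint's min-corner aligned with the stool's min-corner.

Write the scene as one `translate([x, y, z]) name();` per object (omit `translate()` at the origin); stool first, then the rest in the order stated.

stool();
translate([0, 0, 405]) spool();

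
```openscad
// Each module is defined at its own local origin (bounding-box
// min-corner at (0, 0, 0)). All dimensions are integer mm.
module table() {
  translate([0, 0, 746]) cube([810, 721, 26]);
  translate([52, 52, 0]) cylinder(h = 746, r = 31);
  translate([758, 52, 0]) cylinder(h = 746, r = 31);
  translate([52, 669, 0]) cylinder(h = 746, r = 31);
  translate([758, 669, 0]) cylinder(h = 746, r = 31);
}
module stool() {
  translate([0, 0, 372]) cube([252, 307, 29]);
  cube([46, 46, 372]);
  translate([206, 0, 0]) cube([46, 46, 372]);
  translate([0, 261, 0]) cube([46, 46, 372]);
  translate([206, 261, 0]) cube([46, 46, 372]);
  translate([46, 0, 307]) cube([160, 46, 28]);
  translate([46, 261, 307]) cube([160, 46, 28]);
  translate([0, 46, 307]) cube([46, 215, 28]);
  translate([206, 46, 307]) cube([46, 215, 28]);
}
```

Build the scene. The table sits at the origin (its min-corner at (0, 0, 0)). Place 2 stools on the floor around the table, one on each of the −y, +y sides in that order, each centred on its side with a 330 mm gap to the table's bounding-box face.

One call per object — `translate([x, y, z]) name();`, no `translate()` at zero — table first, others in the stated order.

table();
translate([279, -637, 0]) stool();
translate([279, 1051, 0]) stool();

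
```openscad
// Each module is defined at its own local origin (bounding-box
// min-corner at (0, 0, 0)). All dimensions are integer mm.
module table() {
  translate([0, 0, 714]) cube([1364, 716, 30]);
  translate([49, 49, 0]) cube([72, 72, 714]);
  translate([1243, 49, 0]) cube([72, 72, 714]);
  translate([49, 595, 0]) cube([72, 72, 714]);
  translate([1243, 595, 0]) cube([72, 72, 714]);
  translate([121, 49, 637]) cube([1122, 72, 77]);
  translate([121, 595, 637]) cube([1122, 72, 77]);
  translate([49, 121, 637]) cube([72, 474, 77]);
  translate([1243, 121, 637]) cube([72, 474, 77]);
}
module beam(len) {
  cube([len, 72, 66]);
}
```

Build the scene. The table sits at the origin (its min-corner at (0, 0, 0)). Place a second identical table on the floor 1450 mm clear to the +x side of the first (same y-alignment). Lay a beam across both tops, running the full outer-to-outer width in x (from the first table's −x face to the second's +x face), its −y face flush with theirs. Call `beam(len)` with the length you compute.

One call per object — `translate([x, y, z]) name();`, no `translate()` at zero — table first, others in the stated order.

table();
translate([2814, 0, 0]) table();
translate([0, 0, 744]) beam(4178);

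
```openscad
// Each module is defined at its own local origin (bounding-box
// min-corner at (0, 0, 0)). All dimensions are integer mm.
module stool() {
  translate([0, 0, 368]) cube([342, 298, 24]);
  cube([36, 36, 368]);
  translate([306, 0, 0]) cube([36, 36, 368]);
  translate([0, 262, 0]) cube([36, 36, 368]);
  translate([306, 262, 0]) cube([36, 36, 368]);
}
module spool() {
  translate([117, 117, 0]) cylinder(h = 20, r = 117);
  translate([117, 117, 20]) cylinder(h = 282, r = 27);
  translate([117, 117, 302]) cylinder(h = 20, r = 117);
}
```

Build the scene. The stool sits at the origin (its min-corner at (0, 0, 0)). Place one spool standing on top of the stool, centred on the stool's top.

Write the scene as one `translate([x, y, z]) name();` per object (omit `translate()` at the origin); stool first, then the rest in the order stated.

stool();
translate([54, 32, 392]) spool();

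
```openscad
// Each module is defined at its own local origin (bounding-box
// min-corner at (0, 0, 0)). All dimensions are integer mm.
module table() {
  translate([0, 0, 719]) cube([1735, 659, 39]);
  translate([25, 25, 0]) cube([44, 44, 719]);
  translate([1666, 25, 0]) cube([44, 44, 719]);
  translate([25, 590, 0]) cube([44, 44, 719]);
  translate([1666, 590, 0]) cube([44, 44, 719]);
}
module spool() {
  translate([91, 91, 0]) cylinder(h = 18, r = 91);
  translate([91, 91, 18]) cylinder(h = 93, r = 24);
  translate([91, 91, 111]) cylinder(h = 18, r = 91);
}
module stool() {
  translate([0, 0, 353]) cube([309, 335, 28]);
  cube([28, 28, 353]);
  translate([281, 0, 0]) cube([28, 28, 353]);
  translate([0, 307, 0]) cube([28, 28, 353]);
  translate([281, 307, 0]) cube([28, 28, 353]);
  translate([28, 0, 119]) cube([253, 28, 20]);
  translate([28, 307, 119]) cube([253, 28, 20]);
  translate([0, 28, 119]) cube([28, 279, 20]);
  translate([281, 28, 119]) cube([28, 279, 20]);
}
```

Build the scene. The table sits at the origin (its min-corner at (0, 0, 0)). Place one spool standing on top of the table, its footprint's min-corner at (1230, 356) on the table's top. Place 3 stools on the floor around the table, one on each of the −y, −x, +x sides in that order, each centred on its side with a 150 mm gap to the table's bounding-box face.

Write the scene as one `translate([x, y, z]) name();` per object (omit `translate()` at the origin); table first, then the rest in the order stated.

table();
translate([1230, 356, 758]) spool();
translate([713, -485, 0]) stool();
translate([-459, 162, 0]) stool();
translate([1885, 162, 0]) stool();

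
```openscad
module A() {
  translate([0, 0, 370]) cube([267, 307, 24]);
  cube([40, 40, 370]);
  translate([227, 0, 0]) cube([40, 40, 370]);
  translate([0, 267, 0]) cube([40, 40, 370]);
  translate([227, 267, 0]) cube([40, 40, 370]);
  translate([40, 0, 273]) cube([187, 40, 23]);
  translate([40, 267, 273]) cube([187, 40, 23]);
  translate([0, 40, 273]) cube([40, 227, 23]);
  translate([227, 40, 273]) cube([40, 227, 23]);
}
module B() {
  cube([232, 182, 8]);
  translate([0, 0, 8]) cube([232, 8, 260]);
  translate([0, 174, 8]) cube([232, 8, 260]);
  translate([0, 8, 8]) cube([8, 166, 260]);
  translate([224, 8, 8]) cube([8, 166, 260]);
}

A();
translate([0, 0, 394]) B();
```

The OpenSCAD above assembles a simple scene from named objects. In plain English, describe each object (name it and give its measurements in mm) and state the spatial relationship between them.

A is a four-legged stool. The seat is a 267×307×24 mm slab whose top surface is at z = 394 mm; four square legs, each 40×40 mm in cross-section, run from the floor (z = 0) to the underside of the seat, each flush with a corner of the seat. Four stretchers, 40 mm wide and 23 mm tall, connect adjacent legs with their undersides at z = 273 mm, each running between the inner faces of the legs it joins and aligned with the legs' outer faces on the other axis.

B is an open-topped rectangular box: outside dimensions 232×182×268 mm, with a uniform wall and base thickness of 8 mm. The base is a full 232×182 slab on the floor; four walls sit on top of the base. The front and back walls (the −y and +y sides) span the full width; the two side walls fit between them.

The open box is on top of the stool.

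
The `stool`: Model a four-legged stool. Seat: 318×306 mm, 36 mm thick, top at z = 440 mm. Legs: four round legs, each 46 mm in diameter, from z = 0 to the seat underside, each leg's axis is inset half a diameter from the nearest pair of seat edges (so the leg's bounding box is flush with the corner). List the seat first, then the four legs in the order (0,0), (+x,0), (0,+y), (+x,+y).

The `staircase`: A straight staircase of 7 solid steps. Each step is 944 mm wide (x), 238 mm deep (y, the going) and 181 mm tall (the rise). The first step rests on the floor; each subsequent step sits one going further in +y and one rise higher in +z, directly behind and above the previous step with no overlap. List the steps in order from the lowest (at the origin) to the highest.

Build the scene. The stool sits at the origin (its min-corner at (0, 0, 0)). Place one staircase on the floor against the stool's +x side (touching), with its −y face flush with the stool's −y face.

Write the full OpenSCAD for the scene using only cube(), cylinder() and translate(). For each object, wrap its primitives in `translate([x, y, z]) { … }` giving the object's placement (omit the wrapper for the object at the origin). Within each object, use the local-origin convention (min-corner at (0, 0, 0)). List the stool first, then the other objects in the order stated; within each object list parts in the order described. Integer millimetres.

translate([0, 0, 404]) cube([318, 306, 36]);
translate([23, 23, 0]) cylinder(h = 404, r = 23);
translate([295, 23, 0]) cylinder(h = 404, r = 23);
translate([23, 283, 0]) cylinder(h = 404, r = 23);
translate([295, 283, 0]) cylinder(h = 404, r = 23);
translate([318, 0, 0]) {
  cube([944, 238, 181]);
  translate([0, 238, 181]) cube([944, 238, 181]);
  translate([0, 476, 362]) cube([944, 238, 181]);
  translate([0, 714, 543]) cube([944, 238, 181]);
  translate([0, 952, 724]) cube([944, 238, 181]);
  translate([0, 1190, 905]) cube([944, 238, 181]);
  translate([0, 1428, 1086]) cube([944, 238, 181]);
}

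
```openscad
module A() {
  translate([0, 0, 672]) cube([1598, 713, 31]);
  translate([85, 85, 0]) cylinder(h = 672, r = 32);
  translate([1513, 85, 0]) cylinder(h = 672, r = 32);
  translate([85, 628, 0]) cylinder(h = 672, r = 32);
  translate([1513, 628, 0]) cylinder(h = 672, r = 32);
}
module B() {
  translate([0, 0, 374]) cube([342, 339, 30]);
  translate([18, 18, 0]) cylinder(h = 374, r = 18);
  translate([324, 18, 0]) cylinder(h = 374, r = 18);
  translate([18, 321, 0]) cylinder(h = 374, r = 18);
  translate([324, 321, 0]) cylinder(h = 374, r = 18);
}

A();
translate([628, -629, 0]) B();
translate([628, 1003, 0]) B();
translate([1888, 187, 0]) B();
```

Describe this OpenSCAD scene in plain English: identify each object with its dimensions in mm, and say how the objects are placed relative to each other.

A is a table with a 1598×713 mm rectangular top, 31 mm thick, top surface at z = 703 mm, supported by four round legs of 64 mm diameter, each leg's bounding box inset 53 mm from the nearest pair of top edges, running from the floor.

B is a four-legged stool. The seat is a 342×339×30 mm slab whose top surface is at z = 404 mm; four round legs, each 36 mm in diameter, run from the floor (z = 0) to the underside of the seat, each leg's axis is inset half a diameter from the nearest pair of seat edges (so the leg's bounding box is flush with the corner).

Three stools sit around the table at the −y, +y, +x sides.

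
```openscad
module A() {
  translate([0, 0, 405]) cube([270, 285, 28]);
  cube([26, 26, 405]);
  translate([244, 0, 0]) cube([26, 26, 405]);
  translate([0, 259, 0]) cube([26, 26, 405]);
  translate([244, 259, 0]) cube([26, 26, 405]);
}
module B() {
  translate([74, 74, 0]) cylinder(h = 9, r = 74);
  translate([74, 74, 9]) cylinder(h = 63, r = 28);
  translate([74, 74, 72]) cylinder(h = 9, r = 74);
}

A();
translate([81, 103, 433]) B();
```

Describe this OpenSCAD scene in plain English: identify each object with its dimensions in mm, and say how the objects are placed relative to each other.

A is a simple wooden stool: a rectangular seat 270 mm (x) by 285 mm (y), 28 mm thick, top face at z = 433 mm, on four square legs, each 26×26 mm in cross-section. The legs rest on z = 0, each flush with a corner of the seat.

B is a spool: two coaxial disc flanges of radius 74 mm and thickness 9 mm, joined by a core cylinder of radius 28 mm and height 63 mm. The lower flange rests on z = 0 and the three cylinders share a vertical axis.

The spool is on top of the stool.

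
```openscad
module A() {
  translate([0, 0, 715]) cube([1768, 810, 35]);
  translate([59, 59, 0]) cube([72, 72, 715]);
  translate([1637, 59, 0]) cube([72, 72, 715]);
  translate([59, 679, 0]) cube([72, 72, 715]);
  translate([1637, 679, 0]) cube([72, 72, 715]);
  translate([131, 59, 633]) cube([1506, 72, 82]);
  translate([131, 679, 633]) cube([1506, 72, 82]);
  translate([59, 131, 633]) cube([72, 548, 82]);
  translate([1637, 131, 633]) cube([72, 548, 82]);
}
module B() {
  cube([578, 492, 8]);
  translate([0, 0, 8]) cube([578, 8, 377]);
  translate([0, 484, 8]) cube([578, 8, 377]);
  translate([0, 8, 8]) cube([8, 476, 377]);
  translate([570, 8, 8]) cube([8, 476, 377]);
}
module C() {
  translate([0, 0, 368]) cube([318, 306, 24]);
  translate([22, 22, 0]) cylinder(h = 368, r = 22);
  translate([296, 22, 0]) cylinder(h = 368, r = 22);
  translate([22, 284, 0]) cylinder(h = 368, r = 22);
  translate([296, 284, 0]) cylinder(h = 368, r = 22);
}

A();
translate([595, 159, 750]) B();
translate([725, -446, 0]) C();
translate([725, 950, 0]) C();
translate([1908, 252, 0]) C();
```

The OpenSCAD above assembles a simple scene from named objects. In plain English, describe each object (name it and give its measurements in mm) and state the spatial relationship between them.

A is a table: top 1768 mm (x) × 810 mm (y), 35 mm thick, upper face at z = 750 mm, on four 72×72 mm square legs, each inset 59 mm from the nearest pair of top edges, running from z = 0 to the bottom of the top. Four apron rails, 72 mm thick and 82 mm tall, run between adjacent legs with their top edges flush with the underside of the top and their outer faces flush with the legs' outer faces.

B is an open storage box with external size 578×492×385 mm and wall thickness 8 mm (the base is also 8 mm thick). The base covers the whole footprint; the four walls stand on the base, with the y-facing walls full-width and the x-facing walls fitting between their inner faces.

C is a four-legged stool. The seat is 318×306 mm, 24 mm thick, top at z = 392 mm. It stands on four round legs, each 44 mm in diameter, from z = 0 to the seat underside, each leg's axis is inset half a diameter from the nearest pair of seat edges (so the leg's bounding box is flush with the corner).

The open box is on top of the table, centred. Three stools sit around the table at the −y, +y, +x sides.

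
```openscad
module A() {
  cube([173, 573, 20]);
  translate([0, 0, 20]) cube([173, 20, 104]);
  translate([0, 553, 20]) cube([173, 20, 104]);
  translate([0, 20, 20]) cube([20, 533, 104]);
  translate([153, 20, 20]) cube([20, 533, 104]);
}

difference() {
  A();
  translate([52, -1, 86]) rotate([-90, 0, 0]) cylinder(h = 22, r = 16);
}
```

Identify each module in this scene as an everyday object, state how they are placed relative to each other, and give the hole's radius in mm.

A is an open box. The open box has a circular hole through its front wall. The hole's radius is 16 mm.

The subtracted cylinder has r = 16 mm.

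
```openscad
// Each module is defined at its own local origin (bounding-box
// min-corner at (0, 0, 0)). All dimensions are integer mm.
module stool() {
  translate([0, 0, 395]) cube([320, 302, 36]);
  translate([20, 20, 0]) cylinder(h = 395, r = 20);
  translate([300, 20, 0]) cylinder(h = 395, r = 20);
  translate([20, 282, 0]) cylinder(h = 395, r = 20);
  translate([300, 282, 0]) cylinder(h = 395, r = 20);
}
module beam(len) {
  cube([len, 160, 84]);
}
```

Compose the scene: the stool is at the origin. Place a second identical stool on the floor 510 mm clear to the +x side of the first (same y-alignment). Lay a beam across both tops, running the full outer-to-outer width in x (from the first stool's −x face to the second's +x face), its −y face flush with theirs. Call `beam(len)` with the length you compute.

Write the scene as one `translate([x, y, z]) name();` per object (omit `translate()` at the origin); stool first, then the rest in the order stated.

stool();
translate([830, 0, 0]) stool();
translate([0, 0, 431]) beam(1150);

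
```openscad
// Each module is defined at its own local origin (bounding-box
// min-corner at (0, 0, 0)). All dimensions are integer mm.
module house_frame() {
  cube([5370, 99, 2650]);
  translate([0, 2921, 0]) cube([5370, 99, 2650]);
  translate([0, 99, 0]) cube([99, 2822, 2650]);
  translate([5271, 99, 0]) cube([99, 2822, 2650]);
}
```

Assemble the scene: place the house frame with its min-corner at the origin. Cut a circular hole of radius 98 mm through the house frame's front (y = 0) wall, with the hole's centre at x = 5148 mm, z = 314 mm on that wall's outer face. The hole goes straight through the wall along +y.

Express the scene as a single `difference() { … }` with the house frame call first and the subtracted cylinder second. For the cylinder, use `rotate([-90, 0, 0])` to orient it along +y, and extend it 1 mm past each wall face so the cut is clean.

difference() {
  house_frame();
  translate([5148, -1, 314]) rotate([-90, 0, 0]) cylinder(h = 101, r = 98);
}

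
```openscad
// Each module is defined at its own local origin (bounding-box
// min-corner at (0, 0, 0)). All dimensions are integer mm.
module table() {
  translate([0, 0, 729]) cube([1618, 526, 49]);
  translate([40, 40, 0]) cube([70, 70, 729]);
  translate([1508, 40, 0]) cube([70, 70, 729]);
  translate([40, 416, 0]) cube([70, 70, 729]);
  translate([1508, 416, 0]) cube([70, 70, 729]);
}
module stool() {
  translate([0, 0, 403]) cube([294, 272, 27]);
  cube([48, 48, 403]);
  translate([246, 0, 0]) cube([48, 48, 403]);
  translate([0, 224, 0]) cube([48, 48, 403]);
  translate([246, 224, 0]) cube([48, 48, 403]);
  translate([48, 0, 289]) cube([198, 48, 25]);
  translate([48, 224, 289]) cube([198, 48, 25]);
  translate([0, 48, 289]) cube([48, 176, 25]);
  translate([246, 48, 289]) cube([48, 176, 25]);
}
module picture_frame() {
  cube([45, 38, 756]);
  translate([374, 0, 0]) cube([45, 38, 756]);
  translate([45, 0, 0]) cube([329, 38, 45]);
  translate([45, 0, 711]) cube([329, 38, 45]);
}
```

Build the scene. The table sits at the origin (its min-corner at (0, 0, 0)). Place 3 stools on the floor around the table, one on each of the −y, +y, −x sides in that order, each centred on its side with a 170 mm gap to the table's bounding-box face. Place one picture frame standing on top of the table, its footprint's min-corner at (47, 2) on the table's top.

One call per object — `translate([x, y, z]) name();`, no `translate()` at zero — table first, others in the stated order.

table();
translate([662, -442, 0]) stool();
translate([662, 696, 0]) stool();
translate([-464, 127, 0]) stool();
translate([47, 2, 778]) picture_frame();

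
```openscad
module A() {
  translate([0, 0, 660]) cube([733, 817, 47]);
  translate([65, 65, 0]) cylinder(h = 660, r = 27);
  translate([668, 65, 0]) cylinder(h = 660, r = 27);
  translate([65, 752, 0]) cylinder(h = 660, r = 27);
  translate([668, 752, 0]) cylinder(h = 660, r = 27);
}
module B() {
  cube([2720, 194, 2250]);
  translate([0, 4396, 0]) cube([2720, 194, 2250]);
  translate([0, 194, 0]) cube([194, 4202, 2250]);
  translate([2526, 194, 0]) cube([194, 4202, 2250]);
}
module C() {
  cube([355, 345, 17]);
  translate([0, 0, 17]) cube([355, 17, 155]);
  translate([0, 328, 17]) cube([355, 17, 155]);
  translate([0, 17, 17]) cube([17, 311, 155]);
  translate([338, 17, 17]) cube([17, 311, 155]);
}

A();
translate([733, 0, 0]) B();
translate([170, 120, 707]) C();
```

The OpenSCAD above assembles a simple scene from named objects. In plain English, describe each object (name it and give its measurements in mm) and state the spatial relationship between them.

A is a rectangular dining table. The top is 733×817×47 mm with its upper surface at z = 707 mm. It stands on four round legs of 54 mm diameter, each leg's bounding box inset 38 mm from the nearest pair of top edges, running from the floor to the underside of the top.

B is a box-shaped house frame (walls only): outside footprint 2720×4590 mm, wall height 2250 mm, wall thickness 194 mm. The two y-facing walls run the full x-width; the two x-facing walls fit between the inner faces of the y-facing walls.

C is an open storage box with external size 355×345×172 mm and wall thickness 17 mm (the base is also 17 mm thick). The base covers the whole footprint; the four walls stand on the base, with the y-facing walls full-width and the x-facing walls fitting between their inner faces.

The house frame is against the table's +x side, with their −y faces flush. The open box is on top of the table.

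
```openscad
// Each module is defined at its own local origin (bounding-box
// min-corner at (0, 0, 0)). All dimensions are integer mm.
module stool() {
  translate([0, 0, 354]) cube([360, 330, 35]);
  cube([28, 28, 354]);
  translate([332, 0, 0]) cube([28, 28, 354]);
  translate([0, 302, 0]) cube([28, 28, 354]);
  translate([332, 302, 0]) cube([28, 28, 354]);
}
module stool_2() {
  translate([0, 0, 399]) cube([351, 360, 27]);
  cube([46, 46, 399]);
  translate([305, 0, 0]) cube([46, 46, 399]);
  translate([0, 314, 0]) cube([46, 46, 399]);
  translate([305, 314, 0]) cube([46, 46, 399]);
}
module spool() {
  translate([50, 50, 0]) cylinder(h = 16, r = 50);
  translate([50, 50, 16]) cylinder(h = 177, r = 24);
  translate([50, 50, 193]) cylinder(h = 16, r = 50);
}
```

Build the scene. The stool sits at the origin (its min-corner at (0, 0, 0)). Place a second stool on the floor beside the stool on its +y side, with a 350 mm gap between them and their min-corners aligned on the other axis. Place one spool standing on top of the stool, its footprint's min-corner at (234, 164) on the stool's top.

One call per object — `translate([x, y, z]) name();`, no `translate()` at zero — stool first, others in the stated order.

stool();
translate([0, 680, 0]) stool_2();
translate([234, 164, 389]) spool();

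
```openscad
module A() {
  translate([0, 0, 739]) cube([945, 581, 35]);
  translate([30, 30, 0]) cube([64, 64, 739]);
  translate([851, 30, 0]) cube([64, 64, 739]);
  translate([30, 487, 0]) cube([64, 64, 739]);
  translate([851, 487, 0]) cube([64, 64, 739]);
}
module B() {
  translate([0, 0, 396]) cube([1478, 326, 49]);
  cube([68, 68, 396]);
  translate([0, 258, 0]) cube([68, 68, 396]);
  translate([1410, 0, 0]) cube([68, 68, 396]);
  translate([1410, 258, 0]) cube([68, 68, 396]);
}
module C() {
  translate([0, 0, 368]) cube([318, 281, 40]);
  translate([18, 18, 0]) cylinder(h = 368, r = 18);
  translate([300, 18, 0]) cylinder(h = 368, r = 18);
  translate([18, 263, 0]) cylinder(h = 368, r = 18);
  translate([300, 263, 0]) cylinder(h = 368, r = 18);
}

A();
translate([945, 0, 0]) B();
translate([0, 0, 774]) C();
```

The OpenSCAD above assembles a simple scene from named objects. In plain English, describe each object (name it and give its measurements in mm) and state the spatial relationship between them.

A is a table with a 945×581 mm rectangular top, 35 mm thick, top surface at z = 774 mm, supported by four 64×64 mm square legs, each inset 30 mm from the nearest pair of top edges, running from the floor.

B is a bench: a 1478×326 mm seat slab, 49 mm thick, top at z = 445 mm, on four 68×68 mm square legs flush with the seat corners and standing on z = 0.

C is a simple wooden stool: a rectangular seat 318 mm (x) by 281 mm (y), 40 mm thick, top face at z = 408 mm, on four round legs, each 36 mm in diameter. The legs rest on z = 0, each leg's axis is inset half a diameter from the nearest pair of seat edges (so the leg's bounding box is flush with the corner).

The bench is against the table's +x side, with their −y faces flush. The stool is on top of the table.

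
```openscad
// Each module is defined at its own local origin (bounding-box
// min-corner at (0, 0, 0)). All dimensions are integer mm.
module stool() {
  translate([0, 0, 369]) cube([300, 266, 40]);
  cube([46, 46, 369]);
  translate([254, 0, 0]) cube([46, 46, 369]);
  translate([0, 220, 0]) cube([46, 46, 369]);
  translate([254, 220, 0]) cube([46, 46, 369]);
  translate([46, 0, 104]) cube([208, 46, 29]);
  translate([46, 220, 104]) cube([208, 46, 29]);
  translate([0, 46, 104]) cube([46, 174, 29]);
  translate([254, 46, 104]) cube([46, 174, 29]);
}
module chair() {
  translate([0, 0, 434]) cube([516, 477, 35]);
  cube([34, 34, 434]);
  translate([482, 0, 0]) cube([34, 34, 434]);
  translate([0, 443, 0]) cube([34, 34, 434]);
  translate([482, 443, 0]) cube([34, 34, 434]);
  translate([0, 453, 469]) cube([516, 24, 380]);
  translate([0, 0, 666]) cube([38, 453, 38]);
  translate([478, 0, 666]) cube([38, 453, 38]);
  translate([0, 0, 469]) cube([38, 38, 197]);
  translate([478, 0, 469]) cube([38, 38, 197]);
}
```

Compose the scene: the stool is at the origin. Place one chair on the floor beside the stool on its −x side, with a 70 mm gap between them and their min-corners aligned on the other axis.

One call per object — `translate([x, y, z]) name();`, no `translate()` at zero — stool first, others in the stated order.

stool();
translate([-586, 0, 0]) chair();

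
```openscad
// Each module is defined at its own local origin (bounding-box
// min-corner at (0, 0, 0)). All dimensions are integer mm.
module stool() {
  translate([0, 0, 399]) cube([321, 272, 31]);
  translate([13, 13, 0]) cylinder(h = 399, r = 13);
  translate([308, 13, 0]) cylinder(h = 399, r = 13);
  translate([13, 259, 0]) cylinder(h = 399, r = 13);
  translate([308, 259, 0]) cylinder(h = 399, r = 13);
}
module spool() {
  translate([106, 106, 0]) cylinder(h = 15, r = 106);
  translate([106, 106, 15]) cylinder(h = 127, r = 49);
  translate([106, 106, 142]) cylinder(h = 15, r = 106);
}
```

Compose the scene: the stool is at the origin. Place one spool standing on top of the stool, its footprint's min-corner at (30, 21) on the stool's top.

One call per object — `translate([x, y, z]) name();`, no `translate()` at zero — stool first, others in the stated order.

stool();
translate([30, 21, 430]) spool();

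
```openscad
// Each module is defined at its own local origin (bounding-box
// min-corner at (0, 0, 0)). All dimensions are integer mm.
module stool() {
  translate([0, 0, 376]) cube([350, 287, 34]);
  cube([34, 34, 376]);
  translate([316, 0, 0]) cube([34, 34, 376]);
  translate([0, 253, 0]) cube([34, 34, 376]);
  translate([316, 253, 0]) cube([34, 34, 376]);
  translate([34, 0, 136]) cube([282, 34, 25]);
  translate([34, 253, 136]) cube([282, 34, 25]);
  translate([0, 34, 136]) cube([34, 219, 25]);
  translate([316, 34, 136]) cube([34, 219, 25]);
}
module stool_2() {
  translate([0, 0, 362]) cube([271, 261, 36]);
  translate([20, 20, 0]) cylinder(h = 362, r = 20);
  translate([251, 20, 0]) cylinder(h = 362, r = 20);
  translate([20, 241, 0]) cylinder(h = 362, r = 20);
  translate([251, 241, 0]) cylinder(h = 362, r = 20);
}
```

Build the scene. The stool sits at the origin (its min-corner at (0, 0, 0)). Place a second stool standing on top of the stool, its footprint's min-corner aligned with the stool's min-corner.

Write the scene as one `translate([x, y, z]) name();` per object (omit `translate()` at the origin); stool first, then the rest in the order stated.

stool();
translate([0, 0, 410]) stool_2();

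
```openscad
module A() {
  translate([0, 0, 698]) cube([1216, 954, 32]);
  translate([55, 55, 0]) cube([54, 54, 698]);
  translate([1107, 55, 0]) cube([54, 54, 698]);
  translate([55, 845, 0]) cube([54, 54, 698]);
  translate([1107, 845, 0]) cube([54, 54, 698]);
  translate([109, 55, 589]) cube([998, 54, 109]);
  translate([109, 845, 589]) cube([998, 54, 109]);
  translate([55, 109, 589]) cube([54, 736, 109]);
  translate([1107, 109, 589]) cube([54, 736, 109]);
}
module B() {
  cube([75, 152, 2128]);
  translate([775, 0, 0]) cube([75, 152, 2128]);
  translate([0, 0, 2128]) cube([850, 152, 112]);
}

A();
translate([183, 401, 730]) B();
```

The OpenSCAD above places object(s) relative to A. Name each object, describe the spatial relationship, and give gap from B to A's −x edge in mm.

A is a table. B is a door frame. The door frame is on top of the table, centred. The gap from the door frame to the table's −x edge is 183 mm.

The door frame's min-x is at 183; the table's min-x is 0; gap = 183 mm.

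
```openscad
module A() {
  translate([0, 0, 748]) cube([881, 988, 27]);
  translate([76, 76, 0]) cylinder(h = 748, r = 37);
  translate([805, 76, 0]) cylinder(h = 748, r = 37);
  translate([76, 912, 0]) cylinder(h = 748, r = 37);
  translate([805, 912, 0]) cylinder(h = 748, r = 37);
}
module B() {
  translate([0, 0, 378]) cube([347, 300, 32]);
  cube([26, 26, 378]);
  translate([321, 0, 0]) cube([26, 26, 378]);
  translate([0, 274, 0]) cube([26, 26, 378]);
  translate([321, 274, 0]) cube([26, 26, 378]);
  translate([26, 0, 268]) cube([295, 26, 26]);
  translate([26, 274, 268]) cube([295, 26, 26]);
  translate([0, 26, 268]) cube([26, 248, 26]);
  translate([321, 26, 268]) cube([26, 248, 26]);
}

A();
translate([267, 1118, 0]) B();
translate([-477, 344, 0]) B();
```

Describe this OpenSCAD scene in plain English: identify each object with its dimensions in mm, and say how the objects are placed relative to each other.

A is a rectangular dining table. The top is 881×988×27 mm with its upper surface at z = 775 mm. It stands on four round legs of 74 mm diameter, each leg's bounding box inset 39 mm from the nearest pair of top edges, running from the floor to the underside of the top.

B is a four-legged stool. The seat is a 347×300×32 mm slab whose top surface is at z = 410 mm; four square legs, each 26×26 mm in cross-section, run from the floor (z = 0) to the underside of the seat, each flush with a corner of the seat. Four stretchers, 26 mm wide and 26 mm tall, connect adjacent legs with their undersides at z = 268 mm, each running between the inner faces of the legs it joins and aligned with the legs' outer faces on the other axis.

Two stools sit around the table at the +y, −x sides.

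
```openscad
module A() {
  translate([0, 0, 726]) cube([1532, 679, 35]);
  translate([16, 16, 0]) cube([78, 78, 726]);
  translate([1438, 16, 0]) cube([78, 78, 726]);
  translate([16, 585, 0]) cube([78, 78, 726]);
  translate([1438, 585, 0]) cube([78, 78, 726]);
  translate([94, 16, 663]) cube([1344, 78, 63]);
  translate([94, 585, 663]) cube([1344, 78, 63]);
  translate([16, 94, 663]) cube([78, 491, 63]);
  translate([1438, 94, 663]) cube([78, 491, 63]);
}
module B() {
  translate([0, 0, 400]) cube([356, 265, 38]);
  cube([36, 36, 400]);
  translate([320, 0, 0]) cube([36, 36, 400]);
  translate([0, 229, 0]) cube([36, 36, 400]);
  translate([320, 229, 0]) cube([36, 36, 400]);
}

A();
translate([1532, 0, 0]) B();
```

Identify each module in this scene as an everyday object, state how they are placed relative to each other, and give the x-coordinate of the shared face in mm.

The table's +x face and the stool's −x face are both at x = 1532 mm.

A is a table. B is a stool. The stool is against the table's +x side, with their −y faces flush. The x-coordinate of the shared face is 1532 mm.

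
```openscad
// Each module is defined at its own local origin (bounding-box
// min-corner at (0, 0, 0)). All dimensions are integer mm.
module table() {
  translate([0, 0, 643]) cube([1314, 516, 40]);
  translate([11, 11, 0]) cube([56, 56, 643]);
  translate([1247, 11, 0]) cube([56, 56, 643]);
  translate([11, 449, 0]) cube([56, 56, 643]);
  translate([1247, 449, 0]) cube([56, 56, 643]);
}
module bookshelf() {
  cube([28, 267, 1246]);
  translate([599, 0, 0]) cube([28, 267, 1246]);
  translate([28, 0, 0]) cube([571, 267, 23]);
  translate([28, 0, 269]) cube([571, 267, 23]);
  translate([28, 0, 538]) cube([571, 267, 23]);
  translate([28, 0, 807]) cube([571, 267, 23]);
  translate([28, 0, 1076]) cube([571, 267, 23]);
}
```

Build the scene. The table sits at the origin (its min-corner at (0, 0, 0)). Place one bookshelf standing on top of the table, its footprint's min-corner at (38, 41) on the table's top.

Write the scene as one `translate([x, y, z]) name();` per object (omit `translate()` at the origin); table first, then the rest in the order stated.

table();
translate([38, 41, 683]) bookshelf();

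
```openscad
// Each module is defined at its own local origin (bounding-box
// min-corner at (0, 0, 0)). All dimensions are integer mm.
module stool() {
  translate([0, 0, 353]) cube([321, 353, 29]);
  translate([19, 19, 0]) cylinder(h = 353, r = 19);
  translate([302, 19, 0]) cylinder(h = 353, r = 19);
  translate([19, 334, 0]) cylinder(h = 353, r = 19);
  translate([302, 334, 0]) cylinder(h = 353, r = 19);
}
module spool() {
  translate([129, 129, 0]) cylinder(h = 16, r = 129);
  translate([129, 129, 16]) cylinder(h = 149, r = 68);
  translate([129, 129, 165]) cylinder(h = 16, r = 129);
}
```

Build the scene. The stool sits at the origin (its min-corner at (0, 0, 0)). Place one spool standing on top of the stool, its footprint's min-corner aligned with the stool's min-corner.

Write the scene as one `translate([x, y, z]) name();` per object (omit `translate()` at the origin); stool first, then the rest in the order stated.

stool();
translate([0, 0, 382]) spool();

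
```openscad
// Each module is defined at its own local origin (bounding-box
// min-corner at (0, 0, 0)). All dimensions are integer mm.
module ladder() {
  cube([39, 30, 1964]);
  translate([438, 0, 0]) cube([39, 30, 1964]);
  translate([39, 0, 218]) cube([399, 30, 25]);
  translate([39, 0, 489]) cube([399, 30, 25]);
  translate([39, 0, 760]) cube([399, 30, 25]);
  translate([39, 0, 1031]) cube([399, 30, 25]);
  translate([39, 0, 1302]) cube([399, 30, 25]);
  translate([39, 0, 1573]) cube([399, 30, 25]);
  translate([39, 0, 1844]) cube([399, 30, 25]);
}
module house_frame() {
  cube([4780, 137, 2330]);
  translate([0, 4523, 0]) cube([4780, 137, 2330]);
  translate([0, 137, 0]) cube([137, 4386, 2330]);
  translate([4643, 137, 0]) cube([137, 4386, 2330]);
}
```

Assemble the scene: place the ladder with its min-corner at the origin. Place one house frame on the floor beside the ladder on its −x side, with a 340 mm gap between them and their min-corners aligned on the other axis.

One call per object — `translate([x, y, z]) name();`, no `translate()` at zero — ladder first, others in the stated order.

ladder();
translate([-5120, 0, 0]) house_frame();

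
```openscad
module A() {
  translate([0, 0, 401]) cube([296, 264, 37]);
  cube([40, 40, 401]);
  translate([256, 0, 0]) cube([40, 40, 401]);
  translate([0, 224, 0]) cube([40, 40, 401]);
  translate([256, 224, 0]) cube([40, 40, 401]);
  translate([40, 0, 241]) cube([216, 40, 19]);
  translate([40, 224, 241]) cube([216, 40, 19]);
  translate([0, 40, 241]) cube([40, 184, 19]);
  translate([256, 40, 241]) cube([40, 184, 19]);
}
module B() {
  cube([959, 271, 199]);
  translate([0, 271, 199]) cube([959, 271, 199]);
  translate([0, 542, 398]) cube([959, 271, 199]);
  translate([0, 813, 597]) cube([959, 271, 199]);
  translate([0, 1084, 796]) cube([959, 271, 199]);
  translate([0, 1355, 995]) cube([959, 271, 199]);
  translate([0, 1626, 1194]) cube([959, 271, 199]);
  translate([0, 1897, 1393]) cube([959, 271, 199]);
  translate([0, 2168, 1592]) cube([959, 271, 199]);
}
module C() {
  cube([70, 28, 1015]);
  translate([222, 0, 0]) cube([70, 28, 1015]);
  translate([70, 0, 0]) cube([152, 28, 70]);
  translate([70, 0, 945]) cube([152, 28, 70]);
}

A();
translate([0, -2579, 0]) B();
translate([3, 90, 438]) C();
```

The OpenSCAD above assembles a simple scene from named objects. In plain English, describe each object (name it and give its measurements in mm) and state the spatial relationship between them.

A is a simple wooden stool: a rectangular seat 296 mm (x) by 264 mm (y), 37 mm thick, top face at z = 438 mm, on four square legs, each 40×40 mm in cross-section. The legs rest on z = 0, each flush with a corner of the seat. Four stretchers, 40 mm wide and 19 mm tall, connect adjacent legs with their undersides at z = 241 mm, each running between the inner faces of the legs it joins and aligned with the legs' outer faces on the other axis.

B is a straight staircase of 9 solid steps. Each step is 959 mm wide (x), 271 mm deep (y, the going) and 199 mm tall (the rise). The first step rests on the floor; each subsequent step sits one going further in +y and one rise higher in +z, directly behind and above the previous step with no overlap.

C is a picture frame with a 152×875 mm rectangular opening (x by z) and a uniform 70 mm border on every side. Frame depth is 28 mm along y. It is built from two vertical stiles running the full outside height and two horizontal rails spanning the gap between the stiles.

The staircase is on the floor beside the stool on its −y side. The picture frame is on top of the stool.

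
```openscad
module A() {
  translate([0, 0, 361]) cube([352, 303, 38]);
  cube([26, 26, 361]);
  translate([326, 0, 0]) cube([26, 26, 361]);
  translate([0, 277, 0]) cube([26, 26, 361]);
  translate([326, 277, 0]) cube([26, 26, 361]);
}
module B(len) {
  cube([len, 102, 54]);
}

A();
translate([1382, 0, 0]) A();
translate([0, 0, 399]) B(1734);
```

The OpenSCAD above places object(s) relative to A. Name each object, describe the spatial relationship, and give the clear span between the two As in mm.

Second stool starts at x = 1382; first ends at x = 352; clear span = 1382 − 352 = 1030 mm.

A is a stool. B is a beam. A beam spans the tops of two stools. The clear span between the two stools is 1030 mm.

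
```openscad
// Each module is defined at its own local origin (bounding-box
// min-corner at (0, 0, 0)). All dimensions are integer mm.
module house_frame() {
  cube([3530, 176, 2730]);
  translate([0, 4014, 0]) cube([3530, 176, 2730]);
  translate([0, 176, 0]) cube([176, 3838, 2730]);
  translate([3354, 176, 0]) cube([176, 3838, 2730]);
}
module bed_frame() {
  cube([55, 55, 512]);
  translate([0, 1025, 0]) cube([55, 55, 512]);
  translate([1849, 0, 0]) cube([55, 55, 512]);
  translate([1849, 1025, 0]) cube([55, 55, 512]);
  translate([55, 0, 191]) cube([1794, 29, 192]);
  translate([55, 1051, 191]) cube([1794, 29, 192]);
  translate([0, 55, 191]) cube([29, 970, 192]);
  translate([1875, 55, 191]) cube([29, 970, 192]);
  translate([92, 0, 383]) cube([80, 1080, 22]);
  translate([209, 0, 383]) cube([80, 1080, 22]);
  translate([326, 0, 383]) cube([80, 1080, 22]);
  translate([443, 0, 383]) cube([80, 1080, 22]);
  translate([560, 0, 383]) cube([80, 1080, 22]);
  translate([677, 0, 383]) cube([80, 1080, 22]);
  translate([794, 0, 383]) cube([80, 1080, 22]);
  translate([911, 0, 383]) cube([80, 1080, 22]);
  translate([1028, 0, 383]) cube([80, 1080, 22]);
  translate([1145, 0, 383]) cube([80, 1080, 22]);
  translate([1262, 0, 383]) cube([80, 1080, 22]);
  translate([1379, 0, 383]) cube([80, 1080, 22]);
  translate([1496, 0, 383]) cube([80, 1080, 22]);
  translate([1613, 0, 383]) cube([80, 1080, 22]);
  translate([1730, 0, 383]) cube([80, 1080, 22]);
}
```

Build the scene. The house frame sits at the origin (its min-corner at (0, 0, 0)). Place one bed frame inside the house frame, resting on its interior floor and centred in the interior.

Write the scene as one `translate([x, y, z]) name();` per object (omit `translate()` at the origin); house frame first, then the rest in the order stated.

house_frame();
translate([813, 1555, 0]) bed_frame();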